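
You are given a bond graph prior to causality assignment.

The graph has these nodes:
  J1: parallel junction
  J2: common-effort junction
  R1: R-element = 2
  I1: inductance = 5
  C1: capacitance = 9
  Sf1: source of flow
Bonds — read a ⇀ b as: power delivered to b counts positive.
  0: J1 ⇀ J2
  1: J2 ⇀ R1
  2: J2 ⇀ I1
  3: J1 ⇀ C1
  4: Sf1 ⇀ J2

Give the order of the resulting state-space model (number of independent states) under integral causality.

2  (C1, I1 all integral)

#4 →Sf1  (Sf1 (Sf) sets flow on bond)
#2 →I1  (I1 outputs flow p/I1)
#3 →J1  (C1: C, integral causality)
#0 →J2  (0-jn J1 has e-setter on 3)
#1 →R1  (0-jn J2 has e-setter on 0)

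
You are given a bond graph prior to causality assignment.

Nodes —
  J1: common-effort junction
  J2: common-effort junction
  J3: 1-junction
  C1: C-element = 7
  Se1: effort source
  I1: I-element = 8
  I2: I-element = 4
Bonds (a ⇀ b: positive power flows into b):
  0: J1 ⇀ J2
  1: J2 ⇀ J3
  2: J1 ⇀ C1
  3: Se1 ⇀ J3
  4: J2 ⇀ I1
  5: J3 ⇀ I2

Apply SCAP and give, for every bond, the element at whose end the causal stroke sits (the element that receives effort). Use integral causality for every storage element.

b3 |J3  (Se1 (Se) sets effort on bond)
b2 |J1  (C1: C, integral causality)
b0 |J2  (J1 effort already set via bond 2)
b1 |J3  (J2: bond 0 brought effort, rest push out)
b4 |I1  (0-jn J2 has e-setter on 0)
b5 |I2  (J3 needs exactly one f-in)

b0 →J2
b1 →J3
b2 →J1
b3 →J3
b4 →I1
b5 →I2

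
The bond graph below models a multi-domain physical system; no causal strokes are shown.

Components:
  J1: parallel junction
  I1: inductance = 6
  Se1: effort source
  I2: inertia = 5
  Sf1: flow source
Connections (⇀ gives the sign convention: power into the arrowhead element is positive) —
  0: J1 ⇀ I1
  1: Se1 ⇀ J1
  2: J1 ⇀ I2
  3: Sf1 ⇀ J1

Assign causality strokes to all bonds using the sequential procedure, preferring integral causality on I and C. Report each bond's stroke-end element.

#1 →J1  (Se1: effort source, stroke at far end)
#3 →Sf1  (source Sf1 imposes f)
#0 →I1  (common-e at J1 fixed by 1)
#2 →I2  (0-jn J1 has e-setter on 1)

β0 |I1
β1 |J1
β2 |I2
β3 |Sf1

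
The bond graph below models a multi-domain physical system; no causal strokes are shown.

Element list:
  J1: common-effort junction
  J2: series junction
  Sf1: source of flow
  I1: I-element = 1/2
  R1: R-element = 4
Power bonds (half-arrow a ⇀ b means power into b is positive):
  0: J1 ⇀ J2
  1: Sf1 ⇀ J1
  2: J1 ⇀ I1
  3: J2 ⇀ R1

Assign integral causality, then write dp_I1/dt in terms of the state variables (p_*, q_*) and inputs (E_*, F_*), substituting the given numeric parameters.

#1 stroke at Sf1  (source Sf1 imposes f)
#2 stroke at I1  (I1 integral (f out))
#0 stroke at J1  (only one effort-in slot at J1)
#3 stroke at J2  (J2: bond 0 brought flow, rest push out)

dp_I1/dt = 4*F_Sf1 - 8*p_I1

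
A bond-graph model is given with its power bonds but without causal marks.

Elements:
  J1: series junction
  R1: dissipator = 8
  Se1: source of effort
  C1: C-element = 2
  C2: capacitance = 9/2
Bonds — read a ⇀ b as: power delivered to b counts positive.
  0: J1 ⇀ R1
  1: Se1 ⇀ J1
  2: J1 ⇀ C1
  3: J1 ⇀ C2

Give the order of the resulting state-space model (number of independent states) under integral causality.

2  (C1, C2 all integral)

bond 1 →J1  (source Se1 imposes e)
bond 2 →J1  (prefer integral on C1)
bond 3 →J1  (C2: C, integral causality)
bond 0 →R1  (J1 needs exactly one f-in)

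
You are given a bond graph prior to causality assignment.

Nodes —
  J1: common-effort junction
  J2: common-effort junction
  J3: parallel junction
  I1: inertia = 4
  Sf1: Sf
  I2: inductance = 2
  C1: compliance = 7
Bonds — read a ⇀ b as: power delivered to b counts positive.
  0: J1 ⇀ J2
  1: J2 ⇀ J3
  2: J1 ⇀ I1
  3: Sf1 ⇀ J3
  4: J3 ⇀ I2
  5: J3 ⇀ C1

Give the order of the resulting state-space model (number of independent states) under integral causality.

3  (C1, I1, I2 all integral)

#3 |Sf1  (Sf1 (Sf) sets flow on bond)
#2 |I1  (I1: I, integral causality)
#0 |J1  (J1 needs exactly one e-in)
#1 |J2  (J2 needs exactly one e-in)
#4 |I2  (I2 outputs flow p/I2)
#5 |J3  (J3 needs exactly one e-in)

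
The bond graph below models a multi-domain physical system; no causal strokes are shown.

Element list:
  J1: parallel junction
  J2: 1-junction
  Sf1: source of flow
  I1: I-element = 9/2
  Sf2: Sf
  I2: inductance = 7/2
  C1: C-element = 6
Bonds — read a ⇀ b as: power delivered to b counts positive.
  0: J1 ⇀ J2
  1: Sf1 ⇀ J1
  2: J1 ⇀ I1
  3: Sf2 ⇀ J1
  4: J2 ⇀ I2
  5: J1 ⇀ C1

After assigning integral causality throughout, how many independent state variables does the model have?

3  (C1, I1, I2 all integral)

bond 1 stroke→Sf1  (Sf1 (Sf) sets flow on bond)
bond 3 stroke→Sf2  (Sf2: flow source, stroke at near end)
bond 2 stroke→I1  (I1 outputs flow p/I1)
bond 4 stroke→I2  (I2 integral (f out))
bond 0 stroke→J2  (J2 flow already set via bond 4)
bond 5 stroke→J1  (J1: last free bond brings effort in)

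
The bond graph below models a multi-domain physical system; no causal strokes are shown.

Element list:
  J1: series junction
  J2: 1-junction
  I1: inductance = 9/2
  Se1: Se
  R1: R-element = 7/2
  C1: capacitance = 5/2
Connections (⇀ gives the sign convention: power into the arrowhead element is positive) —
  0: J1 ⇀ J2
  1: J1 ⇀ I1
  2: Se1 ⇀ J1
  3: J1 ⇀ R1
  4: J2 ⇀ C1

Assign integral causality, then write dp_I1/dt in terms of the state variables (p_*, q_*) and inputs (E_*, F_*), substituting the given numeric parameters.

b2 |J1  (Se1 fixes effort; stroke away)
b1 |I1  (I1 integral (f out))
b0 |J1  (common-f at J1 fixed by 1)
b3 |J1  (1-jn J1 has f-setter on 1)
b4 |J2  (common-f at J2 fixed by 0)

dp_I1/dt = E_Se1 - 7*p_I1/9 - 2*q_C1/5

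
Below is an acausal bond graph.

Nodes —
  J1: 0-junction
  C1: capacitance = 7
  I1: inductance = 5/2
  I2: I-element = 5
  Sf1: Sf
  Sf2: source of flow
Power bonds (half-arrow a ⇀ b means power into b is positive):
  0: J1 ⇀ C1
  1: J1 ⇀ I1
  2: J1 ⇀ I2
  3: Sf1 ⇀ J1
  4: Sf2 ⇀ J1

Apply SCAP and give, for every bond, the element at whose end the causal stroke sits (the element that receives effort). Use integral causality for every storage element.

#0 |J1
#1 |I1
#2 |I2
#3 |Sf1
#4 |Sf2

#3 →Sf1  (Sf1 (Sf) sets flow on bond)
#4 →Sf2  (source Sf2 imposes f)
#0 →J1  (prefer integral on C1)
#1 →I1  (common-e at J1 fixed by 0)
#2 →I2  (J1 effort already set via bond 0)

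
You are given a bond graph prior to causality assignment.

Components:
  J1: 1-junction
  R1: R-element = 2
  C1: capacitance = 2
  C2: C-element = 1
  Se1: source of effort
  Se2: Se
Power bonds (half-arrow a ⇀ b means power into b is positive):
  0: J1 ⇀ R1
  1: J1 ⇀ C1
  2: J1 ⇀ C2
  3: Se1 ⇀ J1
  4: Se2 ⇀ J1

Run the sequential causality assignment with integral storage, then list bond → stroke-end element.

bond 0 |R1
bond 1 |J1
bond 2 |J1
bond 3 |J1
bond 4 |J1

b3 |J1  (Se1 (Se) sets effort on bond)
b4 |J1  (Se2 (Se) sets effort on bond)
b1 |J1  (C1 integral (e out))
b2 |J1  (prefer integral on C2)
b0 |R1  (J1 needs exactly one f-in)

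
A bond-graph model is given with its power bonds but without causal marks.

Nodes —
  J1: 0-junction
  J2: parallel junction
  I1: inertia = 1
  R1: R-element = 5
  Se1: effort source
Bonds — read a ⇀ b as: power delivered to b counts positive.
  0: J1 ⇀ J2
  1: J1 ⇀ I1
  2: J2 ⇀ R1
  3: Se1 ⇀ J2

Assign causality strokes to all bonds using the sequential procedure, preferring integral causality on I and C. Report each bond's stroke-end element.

bond 0 |J1
bond 1 |I1
bond 2 |R1
bond 3 |J2

bond 3 stroke at J2  (Se1 (Se) sets effort on bond)
bond 0 stroke at J1  (0-jn J2 has e-setter on 3)
bond 2 stroke at R1  (J2 effort already set via bond 3)
bond 1 stroke at I1  (common-e at J1 fixed by 0)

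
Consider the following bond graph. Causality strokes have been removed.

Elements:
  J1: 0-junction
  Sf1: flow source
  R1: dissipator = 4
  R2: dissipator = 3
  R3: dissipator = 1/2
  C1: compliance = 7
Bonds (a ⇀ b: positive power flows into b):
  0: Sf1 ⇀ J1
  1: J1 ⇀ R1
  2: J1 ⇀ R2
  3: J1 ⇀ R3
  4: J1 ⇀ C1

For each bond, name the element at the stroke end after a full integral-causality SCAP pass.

bond 0 |Sf1  (Sf1 fixes flow; stroke at Sf1)
bond 4 |J1  (prefer integral on C1)
bond 1 |R1  (J1: bond 4 brought effort, rest push out)
bond 2 |R2  (J1: bond 4 brought effort, rest push out)
bond 3 |R3  (J1 effort already set via bond 4)

#0 stroke→Sf1
#1 stroke→R1
#2 stroke→R2
#3 stroke→R3
#4 stroke→J1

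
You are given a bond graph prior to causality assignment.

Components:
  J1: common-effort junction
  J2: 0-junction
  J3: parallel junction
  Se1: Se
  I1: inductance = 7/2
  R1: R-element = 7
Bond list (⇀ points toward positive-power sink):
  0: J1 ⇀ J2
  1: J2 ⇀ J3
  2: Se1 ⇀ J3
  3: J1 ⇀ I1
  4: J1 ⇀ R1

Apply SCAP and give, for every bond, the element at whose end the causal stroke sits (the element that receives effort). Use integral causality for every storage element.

bond 0 →J1
bond 1 →J2
bond 2 →J3
bond 3 →I1
bond 4 →R1

#2 |J3  (Se1 (Se) sets effort on bond)
#1 |J2  (0-jn J3 has e-setter on 2)
#0 |J1  (J2 effort already set via bond 1)
#3 |I1  (J1: bond 0 brought effort, rest push out)
#4 |R1  (0-jn J1 has e-setter on 0)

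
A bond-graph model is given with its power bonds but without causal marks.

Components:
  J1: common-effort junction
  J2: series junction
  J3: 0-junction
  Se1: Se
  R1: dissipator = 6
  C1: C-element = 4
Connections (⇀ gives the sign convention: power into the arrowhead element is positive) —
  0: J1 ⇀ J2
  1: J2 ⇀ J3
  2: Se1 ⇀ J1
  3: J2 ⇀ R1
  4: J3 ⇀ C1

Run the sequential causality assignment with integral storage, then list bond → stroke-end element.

bond 0 stroke→J2
bond 1 stroke→J2
bond 2 stroke→J1
bond 3 stroke→R1
bond 4 stroke→J3

b2 |J1  (Se1: effort source, stroke at far end)
b0 |J2  (J1 effort already set via bond 2)
b4 |J3  (C1 integral (e out))
b1 |J2  (common-e at J3 fixed by 4)
b3 |R1  (J2: last free bond brings flow in)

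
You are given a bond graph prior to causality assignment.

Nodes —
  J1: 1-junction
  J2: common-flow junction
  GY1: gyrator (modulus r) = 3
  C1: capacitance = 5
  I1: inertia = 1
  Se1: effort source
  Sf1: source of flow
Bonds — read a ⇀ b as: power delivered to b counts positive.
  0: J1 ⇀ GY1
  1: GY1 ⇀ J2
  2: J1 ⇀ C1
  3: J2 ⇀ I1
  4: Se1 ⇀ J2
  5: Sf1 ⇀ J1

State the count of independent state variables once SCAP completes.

2  (C1, I1 all integral)

#4 stroke at J2  (Se1: effort source, stroke at far end)
#5 stroke at Sf1  (Sf1 (Sf) sets flow on bond)
#0 stroke at J1  (J1: bond 5 brought flow, rest push out)
#2 stroke at J1  (1-jn J1 has f-setter on 5)
#1 stroke at J2  (GY1: gyrator matches bond 0)
#3 stroke at I1  (only one flow-in slot at J2)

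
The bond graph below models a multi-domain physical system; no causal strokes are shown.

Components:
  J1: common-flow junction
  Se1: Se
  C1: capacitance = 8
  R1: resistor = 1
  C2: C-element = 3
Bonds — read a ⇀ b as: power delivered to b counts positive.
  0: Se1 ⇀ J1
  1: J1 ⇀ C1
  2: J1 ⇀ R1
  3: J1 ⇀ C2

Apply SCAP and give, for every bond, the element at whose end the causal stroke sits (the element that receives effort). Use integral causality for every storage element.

β0 stroke at J1  (source Se1 imposes e)
β1 stroke at J1  (C1: C, integral causality)
β3 stroke at J1  (C2 integral (e out))
β2 stroke at R1  (J1: last free bond brings flow in)

#0 |J1
#1 |J1
#2 |R1
#3 |J1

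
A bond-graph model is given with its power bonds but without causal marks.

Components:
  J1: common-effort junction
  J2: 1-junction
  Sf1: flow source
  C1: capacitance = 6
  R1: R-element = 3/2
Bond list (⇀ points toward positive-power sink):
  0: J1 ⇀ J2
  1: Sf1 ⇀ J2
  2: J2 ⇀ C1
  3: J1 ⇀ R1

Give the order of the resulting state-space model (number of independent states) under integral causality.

1  (C1 all integral)

bond 1 →Sf1  (Sf1 fixes flow; stroke at Sf1)
bond 0 →J2  (J2: bond 1 brought flow, rest push out)
bond 2 →J2  (J2: bond 1 brought flow, rest push out)
bond 3 →J1  (only one effort-in slot at J1)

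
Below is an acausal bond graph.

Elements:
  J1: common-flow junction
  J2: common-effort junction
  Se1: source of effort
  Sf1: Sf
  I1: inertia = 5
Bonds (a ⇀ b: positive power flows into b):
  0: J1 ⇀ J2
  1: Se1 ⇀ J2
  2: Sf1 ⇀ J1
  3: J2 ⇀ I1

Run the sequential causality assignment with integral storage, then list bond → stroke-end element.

#0 stroke→J1
#1 stroke→J2
#2 stroke→Sf1
#3 stroke→I1

#1 |J2  (Se1 (Se) sets effort on bond)
#2 |Sf1  (Sf1 (Sf) sets flow on bond)
#0 |J1  (J1 flow already set via bond 2)
#3 |I1  (0-jn J2 has e-setter on 1)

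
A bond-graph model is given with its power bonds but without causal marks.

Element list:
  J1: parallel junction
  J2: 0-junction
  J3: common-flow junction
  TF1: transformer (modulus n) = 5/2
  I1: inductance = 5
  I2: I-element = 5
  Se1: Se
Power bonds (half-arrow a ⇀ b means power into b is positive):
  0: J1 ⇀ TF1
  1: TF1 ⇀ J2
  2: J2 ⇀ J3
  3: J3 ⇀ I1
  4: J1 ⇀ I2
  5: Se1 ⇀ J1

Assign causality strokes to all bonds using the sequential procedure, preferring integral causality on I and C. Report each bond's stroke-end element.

bond 0 stroke at TF1
bond 1 stroke at J2
bond 2 stroke at J3
bond 3 stroke at I1
bond 4 stroke at I2
bond 5 stroke at J1

#5 stroke→J1  (Se1 (Se) sets effort on bond)
#0 stroke→TF1  (J1 effort already set via bond 5)
#4 stroke→I2  (J1 effort already set via bond 5)
#1 stroke→J2  (TF1: transformer flips bond 0)
#2 stroke→J3  (J2 effort already set via bond 1)
#3 stroke→I1  (only one flow-in slot at J3)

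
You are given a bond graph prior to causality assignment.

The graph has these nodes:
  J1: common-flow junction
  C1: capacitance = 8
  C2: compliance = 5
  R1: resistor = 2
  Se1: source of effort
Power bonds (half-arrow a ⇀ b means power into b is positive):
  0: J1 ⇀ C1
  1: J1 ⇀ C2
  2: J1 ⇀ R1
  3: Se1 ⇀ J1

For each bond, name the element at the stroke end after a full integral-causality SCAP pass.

β0 stroke at J1
β1 stroke at J1
β2 stroke at R1
β3 stroke at J1

b3 stroke at J1  (source Se1 imposes e)
b0 stroke at J1  (prefer integral on C1)
b1 stroke at J1  (prefer integral on C2)
b2 stroke at R1  (only one flow-in slot at J1)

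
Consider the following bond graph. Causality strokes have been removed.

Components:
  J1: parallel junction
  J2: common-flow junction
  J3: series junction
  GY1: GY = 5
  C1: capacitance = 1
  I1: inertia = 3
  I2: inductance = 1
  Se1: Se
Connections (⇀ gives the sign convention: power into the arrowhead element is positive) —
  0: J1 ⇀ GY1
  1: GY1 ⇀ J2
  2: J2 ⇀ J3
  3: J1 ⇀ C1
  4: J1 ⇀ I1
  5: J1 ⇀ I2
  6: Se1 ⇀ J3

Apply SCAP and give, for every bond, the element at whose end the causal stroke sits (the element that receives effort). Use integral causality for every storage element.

b6 →J3  (Se1 (Se) sets effort on bond)
b2 →J2  (J3 needs exactly one f-in)
b1 →GY1  (J2: last free bond brings flow in)
b0 →GY1  (GY1: gyrator matches bond 1)
b3 →J1  (C1 outputs effort q/C1)
b4 →I1  (J1: bond 3 brought effort, rest push out)
b5 →I2  (J1 effort already set via bond 3)

bond 0 stroke→GY1
bond 1 stroke→GY1
bond 2 stroke→J2
bond 3 stroke→J1
bond 4 stroke→I1
bond 5 stroke→I2
bond 6 stroke→J3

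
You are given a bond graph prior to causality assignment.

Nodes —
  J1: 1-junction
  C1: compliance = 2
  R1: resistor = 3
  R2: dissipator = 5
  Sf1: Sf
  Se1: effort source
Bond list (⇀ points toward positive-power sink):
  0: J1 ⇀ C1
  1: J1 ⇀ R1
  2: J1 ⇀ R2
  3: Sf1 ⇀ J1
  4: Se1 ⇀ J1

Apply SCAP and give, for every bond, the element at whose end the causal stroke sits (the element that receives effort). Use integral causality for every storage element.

bond 3 →Sf1  (Sf1: flow source, stroke at near end)
bond 4 →J1  (Se1 (Se) sets effort on bond)
bond 0 →J1  (common-f at J1 fixed by 3)
bond 1 →J1  (common-f at J1 fixed by 3)
bond 2 →J1  (J1: bond 3 brought flow, rest push out)

b0 →J1
b1 →J1
b2 →J1
b3 →Sf1
b4 →J1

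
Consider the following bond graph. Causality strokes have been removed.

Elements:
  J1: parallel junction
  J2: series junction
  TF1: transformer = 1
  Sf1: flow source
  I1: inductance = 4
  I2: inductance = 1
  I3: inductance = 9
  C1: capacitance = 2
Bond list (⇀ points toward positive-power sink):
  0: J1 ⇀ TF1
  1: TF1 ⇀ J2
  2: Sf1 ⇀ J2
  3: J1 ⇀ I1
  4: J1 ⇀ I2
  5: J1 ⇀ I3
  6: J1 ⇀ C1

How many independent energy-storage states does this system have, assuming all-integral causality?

β2 |Sf1  (Sf1 (Sf) sets flow on bond)
β1 |J2  (1-jn J2 has f-setter on 2)
β0 |TF1  (TF1 one-in-one-out from 1)
β3 |I1  (I1 outputs flow p/I1)
β4 |I2  (I2: I, integral causality)
β5 |I3  (prefer integral on I3)
β6 |J1  (J1 needs exactly one e-in)

4  (C1, I1, I2, I3 all integral)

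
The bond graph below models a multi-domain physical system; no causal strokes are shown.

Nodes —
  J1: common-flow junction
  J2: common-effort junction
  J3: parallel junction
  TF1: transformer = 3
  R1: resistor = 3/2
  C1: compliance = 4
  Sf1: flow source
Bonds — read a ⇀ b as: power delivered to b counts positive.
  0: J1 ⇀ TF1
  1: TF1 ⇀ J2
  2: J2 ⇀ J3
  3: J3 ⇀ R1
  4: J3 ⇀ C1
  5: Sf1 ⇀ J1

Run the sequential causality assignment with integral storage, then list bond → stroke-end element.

β5 |Sf1  (Sf1: flow source, stroke at near end)
β0 |J1  (J1 flow already set via bond 5)
β1 |TF1  (TF1 one-in-one-out from 0)
β2 |J2  (J2 needs exactly one e-in)
β4 |J3  (C1: C, integral causality)
β3 |R1  (common-e at J3 fixed by 4)

β0 →J1
β1 →TF1
β2 →J2
β3 →R1
β4 →J3
β5 →Sf1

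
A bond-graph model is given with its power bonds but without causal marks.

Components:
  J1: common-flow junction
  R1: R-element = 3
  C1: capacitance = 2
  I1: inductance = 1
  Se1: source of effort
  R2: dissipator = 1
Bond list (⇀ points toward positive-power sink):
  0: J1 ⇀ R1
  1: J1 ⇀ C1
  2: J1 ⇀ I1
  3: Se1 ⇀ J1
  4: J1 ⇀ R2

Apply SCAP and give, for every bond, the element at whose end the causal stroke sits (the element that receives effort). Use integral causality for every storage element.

β0 |J1
β1 |J1
β2 |I1
β3 |J1
β4 |J1

β3 →J1  (Se1 fixes effort; stroke away)
β1 →J1  (C1: C, integral causality)
β2 →I1  (prefer integral on I1)
β0 →J1  (common-f at J1 fixed by 2)
β4 →J1  (1-jn J1 has f-setter on 2)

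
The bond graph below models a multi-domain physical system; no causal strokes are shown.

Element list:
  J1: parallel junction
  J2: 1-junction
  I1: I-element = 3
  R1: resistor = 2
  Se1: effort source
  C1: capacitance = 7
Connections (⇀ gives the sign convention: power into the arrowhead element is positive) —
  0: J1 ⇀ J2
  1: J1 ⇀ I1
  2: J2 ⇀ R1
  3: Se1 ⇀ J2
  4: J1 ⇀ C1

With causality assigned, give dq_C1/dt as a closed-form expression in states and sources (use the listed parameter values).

dq_C1/dt = -E_Se1/2 - p_I1/3 - q_C1/14

bond 3 stroke→J2  (Se1 fixes effort; stroke away)
bond 1 stroke→I1  (I1 integral (f out))
bond 4 stroke→J1  (prefer integral on C1)
bond 0 stroke→J2  (common-e at J1 fixed by 4)
bond 2 stroke→R1  (only one flow-in slot at J2)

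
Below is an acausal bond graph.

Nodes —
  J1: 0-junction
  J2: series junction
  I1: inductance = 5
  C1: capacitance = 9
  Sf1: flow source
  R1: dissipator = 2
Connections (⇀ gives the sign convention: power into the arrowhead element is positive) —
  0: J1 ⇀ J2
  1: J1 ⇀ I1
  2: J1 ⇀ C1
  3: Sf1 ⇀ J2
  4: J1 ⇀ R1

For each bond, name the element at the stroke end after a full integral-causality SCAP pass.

#0 →J2
#1 →I1
#2 →J1
#3 →Sf1
#4 →R1

β3 stroke→Sf1  (Sf1: flow source, stroke at near end)
β0 stroke→J2  (1-jn J2 has f-setter on 3)
β1 stroke→I1  (I1 outputs flow p/I1)
β2 stroke→J1  (C1 integral (e out))
β4 stroke→R1  (J1: bond 2 brought effort, rest push out)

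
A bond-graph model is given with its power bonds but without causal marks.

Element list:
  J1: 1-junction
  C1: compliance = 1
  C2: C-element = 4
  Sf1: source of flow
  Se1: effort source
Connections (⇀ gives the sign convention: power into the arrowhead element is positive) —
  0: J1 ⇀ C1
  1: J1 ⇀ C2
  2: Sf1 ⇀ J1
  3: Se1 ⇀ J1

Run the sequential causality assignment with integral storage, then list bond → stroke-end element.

β0 stroke at J1
β1 stroke at J1
β2 stroke at Sf1
β3 stroke at J1

#2 stroke→Sf1  (Sf1: flow source, stroke at near end)
#3 stroke→J1  (source Se1 imposes e)
#0 stroke→J1  (J1 flow already set via bond 2)
#1 stroke→J1  (1-jn J1 has f-setter on 2)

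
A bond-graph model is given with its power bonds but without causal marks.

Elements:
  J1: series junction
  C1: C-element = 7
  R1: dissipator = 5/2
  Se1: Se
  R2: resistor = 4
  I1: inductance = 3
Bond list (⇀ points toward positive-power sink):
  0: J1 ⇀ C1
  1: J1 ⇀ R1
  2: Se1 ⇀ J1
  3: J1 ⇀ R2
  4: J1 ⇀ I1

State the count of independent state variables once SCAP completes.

2  (C1, I1 all integral)

bond 2 →J1  (Se1: effort source, stroke at far end)
bond 0 →J1  (prefer integral on C1)
bond 4 →I1  (prefer integral on I1)
bond 1 →J1  (common-f at J1 fixed by 4)
bond 3 →J1  (common-f at J1 fixed by 4)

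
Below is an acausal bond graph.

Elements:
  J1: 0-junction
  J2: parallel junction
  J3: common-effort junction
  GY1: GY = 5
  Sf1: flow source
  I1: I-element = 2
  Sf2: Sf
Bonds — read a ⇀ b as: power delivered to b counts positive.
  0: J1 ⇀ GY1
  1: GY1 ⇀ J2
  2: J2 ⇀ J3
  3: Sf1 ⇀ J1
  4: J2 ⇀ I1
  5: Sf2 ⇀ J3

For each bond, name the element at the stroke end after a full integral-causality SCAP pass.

β3 |Sf1  (source Sf1 imposes f)
β5 |Sf2  (Sf2: flow source, stroke at near end)
β0 |J1  (only one effort-in slot at J1)
β2 |J3  (J3 needs exactly one e-in)
β1 |J2  (GY1: gyrator matches bond 0)
β4 |I1  (0-jn J2 has e-setter on 1)

β0 stroke→J1
β1 stroke→J2
β2 stroke→J3
β3 stroke→Sf1
β4 stroke→I1
β5 stroke→Sf2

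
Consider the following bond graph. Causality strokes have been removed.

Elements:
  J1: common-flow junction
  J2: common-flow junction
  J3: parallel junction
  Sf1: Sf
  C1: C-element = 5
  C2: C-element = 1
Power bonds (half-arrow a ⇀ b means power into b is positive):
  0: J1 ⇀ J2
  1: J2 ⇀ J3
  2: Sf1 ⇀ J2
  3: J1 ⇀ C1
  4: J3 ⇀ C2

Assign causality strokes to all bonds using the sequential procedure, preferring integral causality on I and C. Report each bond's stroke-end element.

bond 0 |J2
bond 1 |J2
bond 2 |Sf1
bond 3 |J1
bond 4 |J3

b2 →Sf1  (source Sf1 imposes f)
b0 →J2  (J2: bond 2 brought flow, rest push out)
b1 →J2  (1-jn J2 has f-setter on 2)
b4 →J3  (closing 0-jn rule on J3)
b3 →J1  (J1: bond 0 brought flow, rest push out)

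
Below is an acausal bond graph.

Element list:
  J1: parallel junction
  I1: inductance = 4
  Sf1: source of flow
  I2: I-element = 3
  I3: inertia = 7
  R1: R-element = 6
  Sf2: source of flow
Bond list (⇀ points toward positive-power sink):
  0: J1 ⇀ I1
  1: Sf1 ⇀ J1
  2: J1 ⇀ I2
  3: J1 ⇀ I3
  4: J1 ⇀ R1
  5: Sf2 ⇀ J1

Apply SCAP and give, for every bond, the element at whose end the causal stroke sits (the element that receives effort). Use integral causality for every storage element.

bond 1 →Sf1  (Sf1 fixes flow; stroke at Sf1)
bond 5 →Sf2  (Sf2: flow source, stroke at near end)
bond 0 →I1  (I1 integral (f out))
bond 2 →I2  (I2: I, integral causality)
bond 3 →I3  (I3 outputs flow p/I3)
bond 4 →J1  (closing 0-jn rule on J1)

b0 stroke at I1
b1 stroke at Sf1
b2 stroke at I2
b3 stroke at I3
b4 stroke at J1
b5 stroke at Sf2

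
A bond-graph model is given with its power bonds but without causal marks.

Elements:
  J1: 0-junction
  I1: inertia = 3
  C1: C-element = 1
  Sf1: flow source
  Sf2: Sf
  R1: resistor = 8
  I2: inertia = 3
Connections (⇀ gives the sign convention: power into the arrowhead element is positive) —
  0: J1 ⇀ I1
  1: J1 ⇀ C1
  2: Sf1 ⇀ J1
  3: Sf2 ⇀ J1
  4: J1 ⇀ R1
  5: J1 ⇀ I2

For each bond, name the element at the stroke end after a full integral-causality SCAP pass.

#2 stroke→Sf1  (Sf1 fixes flow; stroke at Sf1)
#3 stroke→Sf2  (source Sf2 imposes f)
#0 stroke→I1  (I1 integral (f out))
#1 stroke→J1  (C1: C, integral causality)
#4 stroke→R1  (J1 effort already set via bond 1)
#5 stroke→I2  (common-e at J1 fixed by 1)

bond 0 |I1
bond 1 |J1
bond 2 |Sf1
bond 3 |Sf2
bond 4 |R1
bond 5 |I2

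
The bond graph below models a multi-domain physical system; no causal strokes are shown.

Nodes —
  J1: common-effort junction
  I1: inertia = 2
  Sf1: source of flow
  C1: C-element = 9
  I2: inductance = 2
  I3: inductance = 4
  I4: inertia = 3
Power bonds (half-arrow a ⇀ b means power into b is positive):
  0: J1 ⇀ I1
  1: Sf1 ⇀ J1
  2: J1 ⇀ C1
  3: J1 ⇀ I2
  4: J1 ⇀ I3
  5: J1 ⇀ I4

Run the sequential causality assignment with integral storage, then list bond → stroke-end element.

bond 0 |I1
bond 1 |Sf1
bond 2 |J1
bond 3 |I2
bond 4 |I3
bond 5 |I4

b1 →Sf1  (Sf1 (Sf) sets flow on bond)
b0 →I1  (prefer integral on I1)
b2 →J1  (C1 integral (e out))
b3 →I2  (common-e at J1 fixed by 2)
b4 →I3  (J1 effort already set via bond 2)
b5 →I4  (J1 effort already set via bond 2)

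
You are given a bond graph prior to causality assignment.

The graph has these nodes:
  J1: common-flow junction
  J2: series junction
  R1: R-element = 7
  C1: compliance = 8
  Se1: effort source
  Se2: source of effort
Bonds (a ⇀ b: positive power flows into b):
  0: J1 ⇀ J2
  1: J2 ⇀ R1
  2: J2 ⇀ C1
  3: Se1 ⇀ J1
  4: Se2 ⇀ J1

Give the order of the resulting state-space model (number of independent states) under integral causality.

b3 stroke→J1  (Se1: effort source, stroke at far end)
b4 stroke→J1  (source Se2 imposes e)
b0 stroke→J2  (J1: last free bond brings flow in)
b2 stroke→J2  (C1 outputs effort q/C1)
b1 stroke→R1  (only one flow-in slot at J2)

1  (C1 all integral)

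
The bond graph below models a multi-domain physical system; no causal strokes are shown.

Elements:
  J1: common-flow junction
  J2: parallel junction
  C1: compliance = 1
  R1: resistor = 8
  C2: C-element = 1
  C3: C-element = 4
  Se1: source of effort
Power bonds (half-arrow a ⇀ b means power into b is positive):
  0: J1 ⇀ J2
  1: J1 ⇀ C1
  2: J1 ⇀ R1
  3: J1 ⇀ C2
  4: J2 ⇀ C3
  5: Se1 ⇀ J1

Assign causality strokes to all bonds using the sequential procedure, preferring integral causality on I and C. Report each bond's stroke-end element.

#0 stroke at J1
#1 stroke at J1
#2 stroke at R1
#3 stroke at J1
#4 stroke at J2
#5 stroke at J1

β5 stroke at J1  (Se1 fixes effort; stroke away)
β1 stroke at J1  (C1 outputs effort q/C1)
β3 stroke at J1  (C2 outputs effort q/C2)
β4 stroke at J2  (prefer integral on C3)
β0 stroke at J1  (0-jn J2 has e-setter on 4)
β2 stroke at R1  (J1: last free bond brings flow in)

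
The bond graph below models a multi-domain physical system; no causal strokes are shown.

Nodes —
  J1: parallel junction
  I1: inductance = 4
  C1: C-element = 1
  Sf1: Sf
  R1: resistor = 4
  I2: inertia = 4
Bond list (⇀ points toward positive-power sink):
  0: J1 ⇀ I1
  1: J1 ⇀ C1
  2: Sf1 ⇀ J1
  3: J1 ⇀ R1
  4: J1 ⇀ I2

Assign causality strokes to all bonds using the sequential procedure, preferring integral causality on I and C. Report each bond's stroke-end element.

bond 0 stroke at I1
bond 1 stroke at J1
bond 2 stroke at Sf1
bond 3 stroke at R1
bond 4 stroke at I2

bond 2 stroke→Sf1  (Sf1 (Sf) sets flow on bond)
bond 0 stroke→I1  (I1 integral (f out))
bond 1 stroke→J1  (prefer integral on C1)
bond 3 stroke→R1  (0-jn J1 has e-setter on 1)
bond 4 stroke→I2  (J1 effort already set via bond 1)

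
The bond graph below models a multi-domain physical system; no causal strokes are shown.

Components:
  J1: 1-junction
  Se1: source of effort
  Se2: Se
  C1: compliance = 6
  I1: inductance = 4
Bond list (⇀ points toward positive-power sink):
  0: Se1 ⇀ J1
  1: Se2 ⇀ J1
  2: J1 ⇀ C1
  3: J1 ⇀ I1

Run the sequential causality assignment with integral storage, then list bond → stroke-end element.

b0 →J1  (Se1: effort source, stroke at far end)
b1 →J1  (Se2: effort source, stroke at far end)
b2 →J1  (C1 integral (e out))
b3 →I1  (J1 needs exactly one f-in)

β0 stroke→J1
β1 stroke→J1
β2 stroke→J1
β3 stroke→I1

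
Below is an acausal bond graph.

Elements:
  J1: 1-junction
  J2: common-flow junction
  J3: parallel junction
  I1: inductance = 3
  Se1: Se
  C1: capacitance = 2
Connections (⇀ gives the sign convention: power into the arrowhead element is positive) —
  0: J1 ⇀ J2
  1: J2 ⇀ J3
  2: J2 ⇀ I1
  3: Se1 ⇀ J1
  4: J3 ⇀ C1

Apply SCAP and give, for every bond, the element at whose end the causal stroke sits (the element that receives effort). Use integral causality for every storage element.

#0 →J2
#1 →J2
#2 →I1
#3 →J1
#4 →J3

b3 stroke at J1  (Se1 fixes effort; stroke away)
b0 stroke at J2  (only one flow-in slot at J1)
b2 stroke at I1  (I1 outputs flow p/I1)
b1 stroke at J2  (common-f at J2 fixed by 2)
b4 stroke at J3  (only one effort-in slot at J3)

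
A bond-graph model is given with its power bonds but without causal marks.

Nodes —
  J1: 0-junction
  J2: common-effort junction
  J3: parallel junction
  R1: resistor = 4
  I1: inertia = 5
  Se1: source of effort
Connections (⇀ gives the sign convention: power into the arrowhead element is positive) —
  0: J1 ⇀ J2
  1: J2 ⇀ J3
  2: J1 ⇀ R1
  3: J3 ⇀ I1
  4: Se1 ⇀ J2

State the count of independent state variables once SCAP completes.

1  (I1 all integral)

bond 4 stroke→J2  (Se1: effort source, stroke at far end)
bond 0 stroke→J1  (common-e at J2 fixed by 4)
bond 1 stroke→J3  (0-jn J2 has e-setter on 4)
bond 3 stroke→I1  (common-e at J3 fixed by 1)
bond 2 stroke→R1  (common-e at J1 fixed by 0)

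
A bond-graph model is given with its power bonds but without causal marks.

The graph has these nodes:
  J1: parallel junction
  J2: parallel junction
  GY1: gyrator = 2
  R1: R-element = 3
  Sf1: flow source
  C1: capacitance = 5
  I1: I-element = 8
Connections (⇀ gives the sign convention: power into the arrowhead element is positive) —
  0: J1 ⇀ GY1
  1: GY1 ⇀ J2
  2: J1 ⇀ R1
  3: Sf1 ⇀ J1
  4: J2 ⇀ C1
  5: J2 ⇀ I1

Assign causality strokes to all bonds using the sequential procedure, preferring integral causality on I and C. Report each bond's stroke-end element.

bond 3 stroke→Sf1  (Sf1 (Sf) sets flow on bond)
bond 4 stroke→J2  (C1 integral (e out))
bond 1 stroke→GY1  (J2 effort already set via bond 4)
bond 5 stroke→I1  (J2: bond 4 brought effort, rest push out)
bond 0 stroke→GY1  (GY1 both-in/both-out from 1)
bond 2 stroke→J1  (only one effort-in slot at J1)

bond 0 |GY1
bond 1 |GY1
bond 2 |J1
bond 3 |Sf1
bond 4 |J2
bond 5 |I1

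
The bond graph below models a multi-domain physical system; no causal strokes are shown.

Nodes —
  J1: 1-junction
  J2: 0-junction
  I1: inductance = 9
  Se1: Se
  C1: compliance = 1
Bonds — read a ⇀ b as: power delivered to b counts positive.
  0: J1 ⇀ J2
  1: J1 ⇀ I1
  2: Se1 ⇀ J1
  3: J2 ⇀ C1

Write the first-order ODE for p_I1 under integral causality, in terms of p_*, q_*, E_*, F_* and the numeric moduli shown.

dp_I1/dt = E_Se1 - q_C1

#2 stroke at J1  (Se1 fixes effort; stroke away)
#1 stroke at I1  (prefer integral on I1)
#0 stroke at J1  (J1 flow already set via bond 1)
#3 stroke at J2  (closing 0-jn rule on J2)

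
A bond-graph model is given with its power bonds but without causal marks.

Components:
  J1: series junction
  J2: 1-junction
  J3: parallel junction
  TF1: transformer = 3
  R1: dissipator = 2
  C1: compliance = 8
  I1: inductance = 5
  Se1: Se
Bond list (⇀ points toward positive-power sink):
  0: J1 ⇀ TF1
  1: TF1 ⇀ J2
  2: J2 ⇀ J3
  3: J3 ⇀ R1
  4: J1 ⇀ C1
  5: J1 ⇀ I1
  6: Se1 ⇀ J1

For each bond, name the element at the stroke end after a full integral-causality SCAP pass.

#0 stroke→J1
#1 stroke→TF1
#2 stroke→J2
#3 stroke→J3
#4 stroke→J1
#5 stroke→I1
#6 stroke→J1

#6 |J1  (Se1 (Se) sets effort on bond)
#4 |J1  (C1: C, integral causality)
#5 |I1  (I1 outputs flow p/I1)
#0 |J1  (J1: bond 5 brought flow, rest push out)
#1 |TF1  (TF TF1: opposite of bond 0)
#2 |J2  (J2: bond 1 brought flow, rest push out)
#3 |J3  (J3 needs exactly one e-in)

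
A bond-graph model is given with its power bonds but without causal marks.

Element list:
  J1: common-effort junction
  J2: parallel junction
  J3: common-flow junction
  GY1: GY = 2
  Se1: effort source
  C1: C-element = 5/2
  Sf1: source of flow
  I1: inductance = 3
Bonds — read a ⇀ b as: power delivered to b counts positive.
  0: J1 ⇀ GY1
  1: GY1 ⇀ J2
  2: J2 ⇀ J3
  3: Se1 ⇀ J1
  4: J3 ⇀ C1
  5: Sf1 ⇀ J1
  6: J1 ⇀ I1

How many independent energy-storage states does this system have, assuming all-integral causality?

b3 stroke→J1  (Se1 fixes effort; stroke away)
b5 stroke→Sf1  (source Sf1 imposes f)
b0 stroke→GY1  (0-jn J1 has e-setter on 3)
b6 stroke→I1  (J1: bond 3 brought effort, rest push out)
b1 stroke→GY1  (GY1 both-in/both-out from 0)
b2 stroke→J2  (closing 0-jn rule on J2)
b4 stroke→J3  (common-f at J3 fixed by 2)

2  (C1, I1 all integral)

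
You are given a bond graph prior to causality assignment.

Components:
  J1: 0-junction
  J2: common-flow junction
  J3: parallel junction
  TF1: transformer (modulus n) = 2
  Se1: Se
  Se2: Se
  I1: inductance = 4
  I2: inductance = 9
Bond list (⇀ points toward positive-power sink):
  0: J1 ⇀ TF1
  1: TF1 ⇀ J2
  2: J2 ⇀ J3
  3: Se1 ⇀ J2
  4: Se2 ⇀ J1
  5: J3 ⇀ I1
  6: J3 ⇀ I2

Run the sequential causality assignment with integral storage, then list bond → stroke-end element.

β3 stroke→J2  (Se1 (Se) sets effort on bond)
β4 stroke→J1  (source Se2 imposes e)
β0 stroke→TF1  (0-jn J1 has e-setter on 4)
β1 stroke→J2  (TF1: transformer flips bond 0)
β2 stroke→J3  (J2: last free bond brings flow in)
β5 stroke→I1  (J3: bond 2 brought effort, rest push out)
β6 stroke→I2  (J3 effort already set via bond 2)

#0 |TF1
#1 |J2
#2 |J3
#3 |J2
#4 |J1
#5 |I1
#6 |I2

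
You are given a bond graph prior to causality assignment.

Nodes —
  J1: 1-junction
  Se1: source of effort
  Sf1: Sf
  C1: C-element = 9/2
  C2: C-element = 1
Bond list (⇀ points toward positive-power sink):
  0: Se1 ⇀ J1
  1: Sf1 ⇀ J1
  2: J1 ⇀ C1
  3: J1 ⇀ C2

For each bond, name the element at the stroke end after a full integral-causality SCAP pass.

#0 stroke at J1  (Se1 fixes effort; stroke away)
#1 stroke at Sf1  (Sf1 (Sf) sets flow on bond)
#2 stroke at J1  (1-jn J1 has f-setter on 1)
#3 stroke at J1  (common-f at J1 fixed by 1)

b0 →J1
b1 →Sf1
b2 →J1
b3 →J1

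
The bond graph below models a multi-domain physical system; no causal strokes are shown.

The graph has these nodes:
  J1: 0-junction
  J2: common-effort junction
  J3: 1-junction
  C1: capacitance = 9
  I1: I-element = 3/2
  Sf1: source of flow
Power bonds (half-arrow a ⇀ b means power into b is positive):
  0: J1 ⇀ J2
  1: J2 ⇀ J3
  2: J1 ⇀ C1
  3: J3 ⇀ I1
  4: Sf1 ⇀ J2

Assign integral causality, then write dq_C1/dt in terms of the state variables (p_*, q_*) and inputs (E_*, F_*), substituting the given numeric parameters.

dq_C1/dt = F_Sf1 - 2*p_I1/3

β4 →Sf1  (Sf1: flow source, stroke at near end)
β2 →J1  (C1: C, integral causality)
β0 →J2  (J1: bond 2 brought effort, rest push out)
β1 →J3  (J2: bond 0 brought effort, rest push out)
β3 →I1  (J3: last free bond brings flow in)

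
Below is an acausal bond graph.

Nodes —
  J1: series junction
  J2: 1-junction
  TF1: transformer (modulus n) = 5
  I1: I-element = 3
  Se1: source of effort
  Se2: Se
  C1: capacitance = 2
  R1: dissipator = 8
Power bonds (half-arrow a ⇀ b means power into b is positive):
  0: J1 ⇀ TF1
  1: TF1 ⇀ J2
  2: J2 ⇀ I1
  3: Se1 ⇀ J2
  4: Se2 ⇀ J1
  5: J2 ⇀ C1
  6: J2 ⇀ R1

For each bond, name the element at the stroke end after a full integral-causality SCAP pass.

bond 0 →TF1
bond 1 →J2
bond 2 →I1
bond 3 →J2
bond 4 →J1
bond 5 →J2
bond 6 →J2

bond 3 stroke→J2  (Se1: effort source, stroke at far end)
bond 4 stroke→J1  (source Se2 imposes e)
bond 0 stroke→TF1  (closing 1-jn rule on J1)
bond 1 stroke→J2  (TF1 one-in-one-out from 0)
bond 2 stroke→I1  (prefer integral on I1)
bond 5 stroke→J2  (J2: bond 2 brought flow, rest push out)
bond 6 stroke→J2  (common-f at J2 fixed by 2)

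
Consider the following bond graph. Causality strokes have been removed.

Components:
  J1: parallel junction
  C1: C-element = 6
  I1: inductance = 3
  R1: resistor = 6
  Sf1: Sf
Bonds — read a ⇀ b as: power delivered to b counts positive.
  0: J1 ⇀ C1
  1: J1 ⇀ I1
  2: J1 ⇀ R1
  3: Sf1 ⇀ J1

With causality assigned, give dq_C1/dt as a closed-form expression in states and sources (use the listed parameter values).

dq_C1/dt = F_Sf1 - p_I1/3 - q_C1/36

b3 stroke→Sf1  (Sf1 (Sf) sets flow on bond)
b0 stroke→J1  (C1 integral (e out))
b1 stroke→I1  (J1 effort already set via bond 0)
b2 stroke→R1  (common-e at J1 fixed by 0)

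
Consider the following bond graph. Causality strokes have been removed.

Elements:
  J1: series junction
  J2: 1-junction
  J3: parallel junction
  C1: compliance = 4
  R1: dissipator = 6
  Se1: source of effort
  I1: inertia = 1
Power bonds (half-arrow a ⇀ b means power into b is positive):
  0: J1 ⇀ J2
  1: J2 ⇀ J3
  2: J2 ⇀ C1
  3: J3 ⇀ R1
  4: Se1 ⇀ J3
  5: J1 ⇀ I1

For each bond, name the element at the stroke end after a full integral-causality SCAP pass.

b4 |J3  (Se1 fixes effort; stroke away)
b1 |J2  (common-e at J3 fixed by 4)
b3 |R1  (common-e at J3 fixed by 4)
b2 |J2  (C1: C, integral causality)
b0 |J1  (only one flow-in slot at J2)
b5 |I1  (J1: last free bond brings flow in)

b0 stroke→J1
b1 stroke→J2
b2 stroke→J2
b3 stroke→R1
b4 stroke→J3
b5 stroke→I1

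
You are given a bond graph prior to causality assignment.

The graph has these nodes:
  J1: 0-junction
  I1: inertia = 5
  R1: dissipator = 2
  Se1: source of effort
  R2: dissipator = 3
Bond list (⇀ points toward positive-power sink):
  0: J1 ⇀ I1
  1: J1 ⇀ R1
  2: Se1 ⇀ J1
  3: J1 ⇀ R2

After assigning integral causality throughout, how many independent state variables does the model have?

#2 |J1  (Se1 fixes effort; stroke away)
#0 |I1  (common-e at J1 fixed by 2)
#1 |R1  (common-e at J1 fixed by 2)
#3 |R2  (J1: bond 2 brought effort, rest push out)

1  (I1 all integral)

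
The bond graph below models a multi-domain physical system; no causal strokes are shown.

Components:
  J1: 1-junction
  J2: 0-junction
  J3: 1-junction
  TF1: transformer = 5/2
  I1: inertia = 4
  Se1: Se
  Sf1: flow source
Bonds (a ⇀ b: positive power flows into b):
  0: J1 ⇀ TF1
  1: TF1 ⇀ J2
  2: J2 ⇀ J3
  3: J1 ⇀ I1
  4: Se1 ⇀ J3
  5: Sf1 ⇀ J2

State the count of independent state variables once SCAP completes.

β4 stroke at J3  (Se1 fixes effort; stroke away)
β5 stroke at Sf1  (Sf1 (Sf) sets flow on bond)
β2 stroke at J2  (J3 needs exactly one f-in)
β1 stroke at TF1  (common-e at J2 fixed by 2)
β0 stroke at J1  (TF1: transformer flips bond 1)
β3 stroke at I1  (only one flow-in slot at J1)

1  (I1 all integral)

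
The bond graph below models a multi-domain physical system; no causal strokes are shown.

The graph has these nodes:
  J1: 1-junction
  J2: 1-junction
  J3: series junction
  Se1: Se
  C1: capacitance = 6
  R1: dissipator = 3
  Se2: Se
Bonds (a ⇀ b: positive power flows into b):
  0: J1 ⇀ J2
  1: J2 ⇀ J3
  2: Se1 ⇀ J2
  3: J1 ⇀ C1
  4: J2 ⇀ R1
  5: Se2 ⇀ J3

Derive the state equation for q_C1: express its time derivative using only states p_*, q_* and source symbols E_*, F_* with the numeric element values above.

bond 2 |J2  (Se1 (Se) sets effort on bond)
bond 5 |J3  (Se2 fixes effort; stroke away)
bond 1 |J2  (J3: last free bond brings flow in)
bond 3 |J1  (C1 outputs effort q/C1)
bond 0 |J2  (J1: last free bond brings flow in)
bond 4 |R1  (closing 1-jn rule on J2)

dq_C1/dt = E_Se1/3 + E_Se2/3 - q_C1/18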